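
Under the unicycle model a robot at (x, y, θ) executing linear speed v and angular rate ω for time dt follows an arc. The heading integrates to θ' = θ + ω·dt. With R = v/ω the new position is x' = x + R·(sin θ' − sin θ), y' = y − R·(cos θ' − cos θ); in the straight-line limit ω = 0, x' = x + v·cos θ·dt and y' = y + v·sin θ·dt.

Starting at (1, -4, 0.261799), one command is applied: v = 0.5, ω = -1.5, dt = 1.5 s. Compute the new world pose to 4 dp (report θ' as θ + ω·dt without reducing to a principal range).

θ' = 0.2618 + -1.5·1.5 = -1.9882
R = v/ω = 0.5/-1.5 = -0.3333
x' = 1 + -0.3333·(sin -1.9882 − sin 0.2618) = 1.3910
y' = -4 − -0.3333·(cos -1.9882 − cos 0.2618) = -4.4571

(1.3910, -4.4571, -1.9882)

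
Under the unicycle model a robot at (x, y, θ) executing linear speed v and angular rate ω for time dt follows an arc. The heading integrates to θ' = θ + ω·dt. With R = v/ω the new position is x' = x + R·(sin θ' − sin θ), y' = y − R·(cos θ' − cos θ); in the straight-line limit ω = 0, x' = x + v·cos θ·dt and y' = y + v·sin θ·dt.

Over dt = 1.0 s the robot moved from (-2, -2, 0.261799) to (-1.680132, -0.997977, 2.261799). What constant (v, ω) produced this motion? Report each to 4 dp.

Δθ = 2.261799 − 0.261799 = 2.000000
ω = Δθ/dt = 2.000000/1.0 = 2.0000
R = −Δy/(cos θ' − cos θ) = 0.6250
v = R·ω = 0.6250·2.0000 = 1.2500

v = 1.2500, ω = 2.0000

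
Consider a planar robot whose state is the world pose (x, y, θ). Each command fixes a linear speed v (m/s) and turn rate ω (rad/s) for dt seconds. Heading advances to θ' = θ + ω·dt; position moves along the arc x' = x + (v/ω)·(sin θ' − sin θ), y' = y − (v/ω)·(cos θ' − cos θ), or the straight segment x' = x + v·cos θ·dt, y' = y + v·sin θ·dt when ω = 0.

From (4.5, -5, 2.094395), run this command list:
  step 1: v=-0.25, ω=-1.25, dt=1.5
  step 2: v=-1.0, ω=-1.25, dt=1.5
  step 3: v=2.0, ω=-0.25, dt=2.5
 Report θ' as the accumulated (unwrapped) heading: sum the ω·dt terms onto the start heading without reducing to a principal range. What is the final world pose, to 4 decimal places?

(1.4957, -8.9825, -2.2806)

step 1: θ'=0.2194 (R=0.2000) → pose (4.3703, -5.2952, 0.2194)
step 2: θ'=-1.6556 (R=0.8000) → pose (3.3991, -4.4466, -1.6556)
step 3: θ'=-2.2806 (R=-8.0000) → pose (1.4957, -8.9825, -2.2806)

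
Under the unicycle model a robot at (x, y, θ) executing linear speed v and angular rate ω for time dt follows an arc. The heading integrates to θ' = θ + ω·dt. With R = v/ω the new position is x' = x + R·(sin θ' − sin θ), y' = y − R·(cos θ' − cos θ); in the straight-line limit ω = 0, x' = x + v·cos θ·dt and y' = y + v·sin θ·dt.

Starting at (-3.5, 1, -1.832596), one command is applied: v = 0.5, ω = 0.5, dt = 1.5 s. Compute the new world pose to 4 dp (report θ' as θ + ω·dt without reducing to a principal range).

(-3.4173, 0.2721, -1.0826)

θ' = -1.8326 + 0.5·1.5 = -1.0826
R = v/ω = 0.5/0.5 = 1.0000
x' = -3.5 + 1.0000·(sin -1.0826 − sin -1.8326) = -3.4173
y' = 1 − 1.0000·(cos -1.0826 − cos -1.8326) = 0.2721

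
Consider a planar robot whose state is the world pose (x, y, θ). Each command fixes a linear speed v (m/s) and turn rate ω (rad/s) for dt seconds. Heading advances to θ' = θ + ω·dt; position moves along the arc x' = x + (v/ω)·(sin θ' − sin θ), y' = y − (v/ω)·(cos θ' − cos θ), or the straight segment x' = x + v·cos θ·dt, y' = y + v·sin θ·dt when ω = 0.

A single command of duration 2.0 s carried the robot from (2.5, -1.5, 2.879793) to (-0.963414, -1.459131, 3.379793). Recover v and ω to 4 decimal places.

v = 1.7500, ω = 0.2500

Δθ = 3.379793 − 2.879793 = 0.500000
ω = Δθ/dt = 0.500000/2.0 = 0.2500
R = Δx/(sin θ' − sin θ) = 7.0000
v = R·ω = 7.0000·0.2500 = 1.7500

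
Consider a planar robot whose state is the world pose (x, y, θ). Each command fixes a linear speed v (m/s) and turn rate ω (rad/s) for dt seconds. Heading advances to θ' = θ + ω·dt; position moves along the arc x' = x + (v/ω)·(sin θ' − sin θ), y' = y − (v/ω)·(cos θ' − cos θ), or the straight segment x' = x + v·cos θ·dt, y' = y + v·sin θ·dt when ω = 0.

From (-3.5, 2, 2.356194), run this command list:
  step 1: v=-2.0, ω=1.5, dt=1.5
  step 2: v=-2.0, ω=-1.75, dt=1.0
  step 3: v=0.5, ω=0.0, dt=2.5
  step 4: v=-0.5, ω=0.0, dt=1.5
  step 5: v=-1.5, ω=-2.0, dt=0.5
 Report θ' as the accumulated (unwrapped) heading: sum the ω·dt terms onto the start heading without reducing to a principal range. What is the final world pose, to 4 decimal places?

(0.2555, 3.4092, 1.8562)

step 1: θ'=4.6062 (R=-1.3333) → pose (-1.2314, 2.8015, 4.6062)
step 2: θ'=2.8562 (R=1.1429) → pose (0.2268, 3.7770, 2.8562)
step 3: θ'=2.8562 (straight) → pose (-0.9726, 4.1289, 2.8562)
step 4: θ'=2.8562 (straight) → pose (-0.2530, 3.9177, 2.8562)
step 5: θ'=1.8562 (R=0.7500) → pose (0.2555, 3.4092, 1.8562)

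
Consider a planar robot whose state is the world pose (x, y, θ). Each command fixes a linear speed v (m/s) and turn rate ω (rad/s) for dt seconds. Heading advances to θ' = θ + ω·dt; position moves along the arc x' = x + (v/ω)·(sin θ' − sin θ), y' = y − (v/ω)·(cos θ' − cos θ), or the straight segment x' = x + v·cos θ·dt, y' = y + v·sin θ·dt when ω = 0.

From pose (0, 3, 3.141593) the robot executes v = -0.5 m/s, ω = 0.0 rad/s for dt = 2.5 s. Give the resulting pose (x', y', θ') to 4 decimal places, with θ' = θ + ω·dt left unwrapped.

θ' = 3.1416 + 0.0·2.5 = 3.1416
ω = 0 → straight: x' = 0 + -0.5·cos(3.1416)·2.5 = 1.2500
y' = 3 + -0.5·sin(3.1416)·2.5 = 3.0000

(1.2500, 3.0000, 3.1416)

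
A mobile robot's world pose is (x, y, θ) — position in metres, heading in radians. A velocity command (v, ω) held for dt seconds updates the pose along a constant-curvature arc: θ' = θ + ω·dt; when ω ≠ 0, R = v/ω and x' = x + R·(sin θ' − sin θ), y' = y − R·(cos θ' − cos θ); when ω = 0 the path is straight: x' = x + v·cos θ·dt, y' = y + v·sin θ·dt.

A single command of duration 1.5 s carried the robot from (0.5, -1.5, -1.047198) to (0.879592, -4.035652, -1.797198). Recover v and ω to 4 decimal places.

Δθ = -1.797198 − -1.047198 = -0.750000
ω = Δθ/dt = -0.750000/1.5 = -0.5000
R = −Δy/(cos θ' − cos θ) = -3.5000
v = R·ω = -3.5000·-0.5000 = 1.7500

v = 1.7500, ω = -0.5000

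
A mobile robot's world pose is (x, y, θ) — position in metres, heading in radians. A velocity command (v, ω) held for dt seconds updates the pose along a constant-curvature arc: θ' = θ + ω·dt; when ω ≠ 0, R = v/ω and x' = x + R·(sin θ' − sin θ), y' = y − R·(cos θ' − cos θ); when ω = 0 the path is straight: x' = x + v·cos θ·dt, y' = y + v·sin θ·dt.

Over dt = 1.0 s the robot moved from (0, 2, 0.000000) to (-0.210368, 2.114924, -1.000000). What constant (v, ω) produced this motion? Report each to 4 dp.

v = -0.2500, ω = -1.0000

Δθ = -1.000000 − 0.000000 = -1.000000
ω = Δθ/dt = -1.000000/1.0 = -1.0000
R = Δx/(sin θ' − sin θ) = 0.2500
v = R·ω = 0.2500·-1.0000 = -0.2500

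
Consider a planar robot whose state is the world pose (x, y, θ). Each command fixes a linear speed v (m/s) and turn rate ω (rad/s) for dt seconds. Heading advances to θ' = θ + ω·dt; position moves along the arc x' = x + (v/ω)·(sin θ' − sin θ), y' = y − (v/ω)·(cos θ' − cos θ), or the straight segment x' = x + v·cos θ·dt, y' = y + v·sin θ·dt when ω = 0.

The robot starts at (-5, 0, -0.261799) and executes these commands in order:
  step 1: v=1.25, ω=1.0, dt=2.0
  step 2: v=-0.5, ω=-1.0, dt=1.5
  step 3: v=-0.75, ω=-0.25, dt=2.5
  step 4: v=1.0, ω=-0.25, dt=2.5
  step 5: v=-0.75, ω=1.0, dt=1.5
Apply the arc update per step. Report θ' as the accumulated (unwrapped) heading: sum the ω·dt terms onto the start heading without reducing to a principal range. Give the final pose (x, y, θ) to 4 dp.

(-4.7639, -0.3351, 0.4882)

step 1: θ'=1.7382 (R=1.2500) → pose (-3.4440, 1.4157, 1.7382)
step 2: θ'=0.2382 (R=0.5000) → pose (-3.8190, 0.8465, 0.2382)
step 3: θ'=-0.3868 (R=3.0000) → pose (-5.6585, 0.9834, -0.3868)
step 4: θ'=-1.0118 (R=-4.0000) → pose (-3.7763, -0.5997, -1.0118)
step 5: θ'=0.4882 (R=-0.7500) → pose (-4.7639, -0.3351, 0.4882)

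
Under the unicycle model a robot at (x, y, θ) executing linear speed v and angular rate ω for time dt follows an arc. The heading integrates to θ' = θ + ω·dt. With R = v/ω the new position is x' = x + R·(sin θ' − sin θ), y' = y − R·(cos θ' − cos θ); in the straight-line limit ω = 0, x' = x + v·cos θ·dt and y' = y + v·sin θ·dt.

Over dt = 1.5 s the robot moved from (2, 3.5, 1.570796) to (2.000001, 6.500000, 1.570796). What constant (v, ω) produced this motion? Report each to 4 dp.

v = 2.0000, ω = 0.0000

Δθ = 1.570796 − 1.570796 = 0.000000
ω = Δθ/dt = 0.000000/1.5 = 0.0000
ω = 0 → v = (Δx·cos θ + Δy·sin θ)/dt = 2.0000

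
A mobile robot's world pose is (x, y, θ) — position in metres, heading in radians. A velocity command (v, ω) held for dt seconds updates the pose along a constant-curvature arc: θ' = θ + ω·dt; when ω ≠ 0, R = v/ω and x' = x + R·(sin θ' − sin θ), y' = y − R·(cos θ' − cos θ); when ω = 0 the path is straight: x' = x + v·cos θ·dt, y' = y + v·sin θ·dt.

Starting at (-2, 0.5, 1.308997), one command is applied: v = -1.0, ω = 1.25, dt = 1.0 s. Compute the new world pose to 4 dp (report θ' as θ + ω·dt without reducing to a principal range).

θ' = 1.3090 + 1.25·1.0 = 2.5590
R = v/ω = -1.0/1.25 = -0.8000
x' = -2 + -0.8000·(sin 2.5590 − sin 1.3090) = -1.6674
y' = 0.5 − -0.8000·(cos 2.5590 − cos 1.3090) = -0.3751

(-1.6674, -0.3751, 2.5590)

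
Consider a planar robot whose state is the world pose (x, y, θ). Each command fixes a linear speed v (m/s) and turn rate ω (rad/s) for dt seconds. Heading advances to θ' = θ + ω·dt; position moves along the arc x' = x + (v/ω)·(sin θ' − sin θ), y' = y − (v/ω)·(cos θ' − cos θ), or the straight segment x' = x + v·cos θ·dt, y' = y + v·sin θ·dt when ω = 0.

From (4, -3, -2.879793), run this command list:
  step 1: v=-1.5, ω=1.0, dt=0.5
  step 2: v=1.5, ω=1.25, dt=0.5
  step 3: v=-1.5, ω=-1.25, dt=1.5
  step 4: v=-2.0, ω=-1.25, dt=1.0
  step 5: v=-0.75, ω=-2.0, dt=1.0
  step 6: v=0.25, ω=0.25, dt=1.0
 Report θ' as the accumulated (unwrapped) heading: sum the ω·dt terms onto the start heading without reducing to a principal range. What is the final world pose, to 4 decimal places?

(6.5071, -4.4857, -6.6298)

step 1: θ'=-2.3798 (R=-1.5000) → pose (4.6471, -2.6365, -2.3798)
step 2: θ'=-1.7548 (R=1.2000) → pose (4.2956, -3.2853, -1.7548)
step 3: θ'=-3.6298 (R=1.2000) → pose (6.0382, -2.4450, -3.6298)
step 4: θ'=-4.8798 (R=1.6000) → pose (6.8654, -4.1247, -4.8798)
step 5: θ'=-6.8798 (R=0.3750) → pose (6.2849, -4.3724, -6.8798)
step 6: θ'=-6.6298 (R=1.0000) → pose (6.5071, -4.4857, -6.6298)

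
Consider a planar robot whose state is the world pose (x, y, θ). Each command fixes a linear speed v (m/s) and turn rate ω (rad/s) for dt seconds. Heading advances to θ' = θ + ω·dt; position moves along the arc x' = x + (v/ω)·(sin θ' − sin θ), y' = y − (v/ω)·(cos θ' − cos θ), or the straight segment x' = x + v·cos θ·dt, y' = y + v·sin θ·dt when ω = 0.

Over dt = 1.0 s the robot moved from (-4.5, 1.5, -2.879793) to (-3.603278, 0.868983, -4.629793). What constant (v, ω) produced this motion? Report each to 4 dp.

Δθ = -4.629793 − -2.879793 = -1.750000
ω = Δθ/dt = -1.750000/1.0 = -1.7500
R = Δx/(sin θ' − sin θ) = 0.7143
v = R·ω = 0.7143·-1.7500 = -1.2500

v = -1.2500, ω = -1.7500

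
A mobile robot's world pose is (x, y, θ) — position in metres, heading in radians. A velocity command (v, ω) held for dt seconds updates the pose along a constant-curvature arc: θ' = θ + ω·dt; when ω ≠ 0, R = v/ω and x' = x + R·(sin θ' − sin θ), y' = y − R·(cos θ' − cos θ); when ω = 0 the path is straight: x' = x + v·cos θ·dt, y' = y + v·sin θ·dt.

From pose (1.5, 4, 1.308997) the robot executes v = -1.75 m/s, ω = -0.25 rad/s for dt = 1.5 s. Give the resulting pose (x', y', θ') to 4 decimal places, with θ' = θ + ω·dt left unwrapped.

θ' = 1.3090 + -0.25·1.5 = 0.9340
R = v/ω = -1.75/-0.25 = 7.0000
x' = 1.5 + 7.0000·(sin 0.9340 − sin 1.3090) = 0.3665
y' = 4 − 7.0000·(cos 0.9340 − cos 1.3090) = 1.6494

(0.3665, 1.6494, 0.9340)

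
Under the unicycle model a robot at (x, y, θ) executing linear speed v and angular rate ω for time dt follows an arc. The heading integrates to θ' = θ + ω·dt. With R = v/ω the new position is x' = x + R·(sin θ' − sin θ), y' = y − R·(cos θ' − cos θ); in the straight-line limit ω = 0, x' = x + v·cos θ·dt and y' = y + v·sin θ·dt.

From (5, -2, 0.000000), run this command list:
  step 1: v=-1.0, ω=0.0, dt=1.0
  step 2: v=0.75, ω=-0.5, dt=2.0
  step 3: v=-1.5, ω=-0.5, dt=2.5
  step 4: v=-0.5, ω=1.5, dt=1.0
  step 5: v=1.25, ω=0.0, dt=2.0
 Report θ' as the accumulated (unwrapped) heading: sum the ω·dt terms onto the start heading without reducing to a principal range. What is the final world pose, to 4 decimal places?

step 1: θ'=0.0000 (straight) → pose (4.0000, -2.0000, 0.0000)
step 2: θ'=-1.0000 (R=-1.5000) → pose (5.2622, -2.6895, -1.0000)
step 3: θ'=-2.2500 (R=3.0000) → pose (5.4524, 0.8159, -2.2500)
step 4: θ'=-0.7500 (R=-0.3333) → pose (5.4203, 1.2692, -0.7500)
step 5: θ'=-0.7500 (straight) → pose (7.2495, -0.4349, -0.7500)

(7.2495, -0.4349, -0.7500)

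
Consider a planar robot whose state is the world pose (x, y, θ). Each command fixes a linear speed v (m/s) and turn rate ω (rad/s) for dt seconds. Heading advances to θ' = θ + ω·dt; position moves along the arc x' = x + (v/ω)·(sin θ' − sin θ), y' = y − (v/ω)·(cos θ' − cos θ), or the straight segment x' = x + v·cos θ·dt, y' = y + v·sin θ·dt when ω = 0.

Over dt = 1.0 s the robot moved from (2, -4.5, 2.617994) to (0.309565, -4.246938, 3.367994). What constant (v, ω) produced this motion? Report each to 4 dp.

v = 1.7500, ω = 0.7500

Δθ = 3.367994 − 2.617994 = 0.750000
ω = Δθ/dt = 0.750000/1.0 = 0.7500
R = Δx/(sin θ' − sin θ) = 2.3333
v = R·ω = 2.3333·0.7500 = 1.7500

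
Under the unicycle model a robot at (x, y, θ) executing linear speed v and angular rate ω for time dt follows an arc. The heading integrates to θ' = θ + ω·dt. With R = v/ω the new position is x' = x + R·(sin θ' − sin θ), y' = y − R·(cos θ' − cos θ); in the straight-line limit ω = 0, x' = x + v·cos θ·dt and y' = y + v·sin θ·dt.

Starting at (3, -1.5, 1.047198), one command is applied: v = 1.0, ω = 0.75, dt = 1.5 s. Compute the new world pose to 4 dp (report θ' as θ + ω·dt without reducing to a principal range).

(2.9447, -0.0789, 2.1722)

θ' = 1.0472 + 0.75·1.5 = 2.1722
R = v/ω = 1.0/0.75 = 1.3333
x' = 3 + 1.3333·(sin 2.1722 − sin 1.0472) = 2.9447
y' = -1.5 − 1.3333·(cos 2.1722 − cos 1.0472) = -0.0789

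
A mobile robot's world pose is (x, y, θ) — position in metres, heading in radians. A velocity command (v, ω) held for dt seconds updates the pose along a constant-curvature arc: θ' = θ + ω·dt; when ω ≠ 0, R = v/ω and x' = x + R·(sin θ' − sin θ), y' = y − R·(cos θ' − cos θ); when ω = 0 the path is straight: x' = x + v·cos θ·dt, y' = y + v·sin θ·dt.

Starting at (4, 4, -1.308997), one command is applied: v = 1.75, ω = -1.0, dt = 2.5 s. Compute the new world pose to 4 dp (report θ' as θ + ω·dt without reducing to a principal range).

θ' = -1.3090 + -1.0·2.5 = -3.8090
R = v/ω = 1.75/-1.0 = -1.7500
x' = 4 + -1.7500·(sin -3.8090 − sin -1.3090) = 1.2265
y' = 4 − -1.7500·(cos -3.8090 − cos -1.3090) = 2.1726

(1.2265, 2.1726, -3.8090)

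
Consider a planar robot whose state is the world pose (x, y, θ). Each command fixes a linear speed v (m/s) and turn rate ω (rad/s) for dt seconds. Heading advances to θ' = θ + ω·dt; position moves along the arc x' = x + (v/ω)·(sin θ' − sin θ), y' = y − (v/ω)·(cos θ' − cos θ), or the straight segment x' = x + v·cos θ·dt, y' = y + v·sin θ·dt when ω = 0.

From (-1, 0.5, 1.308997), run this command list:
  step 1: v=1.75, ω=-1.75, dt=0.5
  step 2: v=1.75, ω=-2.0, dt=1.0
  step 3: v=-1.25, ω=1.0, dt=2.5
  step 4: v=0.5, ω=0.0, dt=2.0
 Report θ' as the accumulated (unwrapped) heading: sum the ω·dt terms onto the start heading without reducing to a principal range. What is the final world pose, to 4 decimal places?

step 1: θ'=0.4340 (R=-1.0000) → pose (-0.4546, 1.1485, 0.4340)
step 2: θ'=-1.5660 (R=-0.8750) → pose (0.7884, 0.3588, -1.5660)
step 3: θ'=0.9340 (R=-1.2500) → pose (-1.4666, 1.0961, 0.9340)
step 4: θ'=0.9340 (straight) → pose (-0.8720, 1.9001, 0.9340)

(-0.8720, 1.9001, 0.9340)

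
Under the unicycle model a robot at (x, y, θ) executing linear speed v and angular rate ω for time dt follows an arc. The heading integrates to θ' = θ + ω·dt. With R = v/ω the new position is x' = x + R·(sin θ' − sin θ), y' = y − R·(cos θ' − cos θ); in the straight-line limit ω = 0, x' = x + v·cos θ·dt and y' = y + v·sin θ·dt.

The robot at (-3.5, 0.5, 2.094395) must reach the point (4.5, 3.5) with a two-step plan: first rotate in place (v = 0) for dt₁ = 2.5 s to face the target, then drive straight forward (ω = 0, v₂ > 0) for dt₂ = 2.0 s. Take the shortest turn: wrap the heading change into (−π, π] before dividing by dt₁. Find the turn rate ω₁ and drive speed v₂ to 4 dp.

heading to target = atan2(3.5−0.5, 4.5−-3.5) = 0.3588
Δθ = wrap(0.3588 − 2.0944) = -1.7356; ω₁ = Δθ/dt₁ = -0.6942
distance = √((4.5−-3.5)² + (3.5−0.5)²) = 8.5440; v₂ = distance/dt₂ = 4.2720

ω₁ = -0.6942, v₂ = 4.2720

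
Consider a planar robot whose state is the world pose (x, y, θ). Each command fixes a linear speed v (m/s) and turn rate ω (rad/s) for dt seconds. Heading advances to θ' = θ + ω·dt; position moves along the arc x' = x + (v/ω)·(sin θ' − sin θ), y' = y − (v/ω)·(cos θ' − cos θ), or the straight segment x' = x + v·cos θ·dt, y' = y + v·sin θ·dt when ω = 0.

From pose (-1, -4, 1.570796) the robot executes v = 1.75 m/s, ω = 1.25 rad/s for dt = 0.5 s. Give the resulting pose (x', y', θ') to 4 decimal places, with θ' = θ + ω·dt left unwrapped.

(-1.2647, -3.1809, 2.1958)

θ' = 1.5708 + 1.25·0.5 = 2.1958
R = v/ω = 1.75/1.25 = 1.4000
x' = -1 + 1.4000·(sin 2.1958 − sin 1.5708) = -1.2647
y' = -4 − 1.4000·(cos 2.1958 − cos 1.5708) = -3.1809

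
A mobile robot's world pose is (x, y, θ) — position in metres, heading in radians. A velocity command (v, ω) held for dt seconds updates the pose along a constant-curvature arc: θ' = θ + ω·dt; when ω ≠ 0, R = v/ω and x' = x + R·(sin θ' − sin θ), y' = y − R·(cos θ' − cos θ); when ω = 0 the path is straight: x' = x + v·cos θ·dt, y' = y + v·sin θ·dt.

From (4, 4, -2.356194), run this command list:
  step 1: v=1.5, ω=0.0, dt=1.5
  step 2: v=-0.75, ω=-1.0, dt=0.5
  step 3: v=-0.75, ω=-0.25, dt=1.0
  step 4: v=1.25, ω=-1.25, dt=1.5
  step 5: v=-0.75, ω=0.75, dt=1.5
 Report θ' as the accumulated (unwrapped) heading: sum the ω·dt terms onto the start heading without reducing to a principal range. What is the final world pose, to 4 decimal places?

step 1: θ'=-2.3562 (straight) → pose (2.4090, 2.4090, -2.3562)
step 2: θ'=-2.8562 (R=0.7500) → pose (2.7282, 2.5983, -2.8562)
step 3: θ'=-3.1062 (R=3.0000) → pose (3.4666, 2.7178, -3.1062)
step 4: θ'=-4.9812 (R=-1.0000) → pose (2.4672, 3.9828, -4.9812)
step 5: θ'=-3.8562 (R=-1.0000) → pose (2.7759, 2.9618, -3.8562)

(2.7759, 2.9618, -3.8562)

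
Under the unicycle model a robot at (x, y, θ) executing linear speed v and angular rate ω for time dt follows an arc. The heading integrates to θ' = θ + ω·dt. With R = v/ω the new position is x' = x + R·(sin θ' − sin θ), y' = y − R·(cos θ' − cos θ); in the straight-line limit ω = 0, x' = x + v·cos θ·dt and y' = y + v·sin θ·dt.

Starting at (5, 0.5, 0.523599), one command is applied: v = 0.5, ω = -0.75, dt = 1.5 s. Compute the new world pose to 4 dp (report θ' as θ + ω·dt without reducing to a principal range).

θ' = 0.5236 + -0.75·1.5 = -0.6014
R = v/ω = 0.5/-0.75 = -0.6667
x' = 5 + -0.6667·(sin -0.6014 − sin 0.5236) = 5.7105
y' = 0.5 − -0.6667·(cos -0.6014 − cos 0.5236) = 0.4723

(5.7105, 0.4723, -0.6014)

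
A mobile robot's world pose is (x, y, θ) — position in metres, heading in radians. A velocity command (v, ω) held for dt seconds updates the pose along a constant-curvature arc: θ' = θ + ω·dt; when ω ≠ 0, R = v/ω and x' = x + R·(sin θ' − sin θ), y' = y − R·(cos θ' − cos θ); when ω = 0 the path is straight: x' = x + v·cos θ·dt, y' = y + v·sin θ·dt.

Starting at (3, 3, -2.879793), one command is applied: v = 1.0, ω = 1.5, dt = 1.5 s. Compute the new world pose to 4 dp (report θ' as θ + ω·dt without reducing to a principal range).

θ' = -2.8798 + 1.5·1.5 = -0.6298
R = v/ω = 1.0/1.5 = 0.6667
x' = 3 + 0.6667·(sin -0.6298 − sin -2.8798) = 2.7799
y' = 3 − 0.6667·(cos -0.6298 − cos -2.8798) = 1.8173

(2.7799, 1.8173, -0.6298)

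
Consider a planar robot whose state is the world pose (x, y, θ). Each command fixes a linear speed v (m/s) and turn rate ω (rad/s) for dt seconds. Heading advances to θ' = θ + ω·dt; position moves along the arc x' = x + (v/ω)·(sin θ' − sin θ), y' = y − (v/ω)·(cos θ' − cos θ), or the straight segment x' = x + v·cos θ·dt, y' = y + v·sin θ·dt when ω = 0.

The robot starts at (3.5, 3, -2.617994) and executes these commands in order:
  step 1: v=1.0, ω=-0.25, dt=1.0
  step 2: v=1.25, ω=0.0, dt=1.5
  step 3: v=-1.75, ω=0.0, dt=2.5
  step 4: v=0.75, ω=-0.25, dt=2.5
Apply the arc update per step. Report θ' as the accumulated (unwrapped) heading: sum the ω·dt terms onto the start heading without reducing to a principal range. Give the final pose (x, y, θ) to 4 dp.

step 1: θ'=-2.8680 (R=-4.0000) → pose (2.5808, 2.6129, -2.8680)
step 2: θ'=-2.8680 (straight) → pose (0.7755, 2.1063, -2.8680)
step 3: θ'=-2.8680 (straight) → pose (4.9878, 3.2884, -2.8680)
step 4: θ'=-3.4930 (R=-3.0000) → pose (3.1446, 3.3601, -3.4930)

(3.1446, 3.3601, -3.4930)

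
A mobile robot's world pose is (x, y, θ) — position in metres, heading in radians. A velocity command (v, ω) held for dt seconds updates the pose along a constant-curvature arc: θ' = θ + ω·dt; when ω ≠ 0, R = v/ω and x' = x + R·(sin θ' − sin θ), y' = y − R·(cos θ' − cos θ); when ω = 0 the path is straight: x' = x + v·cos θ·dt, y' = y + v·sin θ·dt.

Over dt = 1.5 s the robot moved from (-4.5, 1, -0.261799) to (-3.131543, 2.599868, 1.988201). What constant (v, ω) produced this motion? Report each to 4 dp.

v = 1.7500, ω = 1.5000

Δθ = 1.988201 − -0.261799 = 2.250000
ω = Δθ/dt = 2.250000/1.5 = 1.5000
R = −Δy/(cos θ' − cos θ) = 1.1667
v = R·ω = 1.1667·1.5000 = 1.7500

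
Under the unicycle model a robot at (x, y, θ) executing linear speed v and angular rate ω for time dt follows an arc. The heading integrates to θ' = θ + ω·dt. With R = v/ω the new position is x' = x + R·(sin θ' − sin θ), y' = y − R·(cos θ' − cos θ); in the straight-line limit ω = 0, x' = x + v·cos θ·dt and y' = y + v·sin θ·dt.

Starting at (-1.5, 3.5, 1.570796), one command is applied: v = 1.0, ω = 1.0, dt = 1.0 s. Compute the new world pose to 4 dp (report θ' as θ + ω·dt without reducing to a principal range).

(-1.9597, 4.3415, 2.5708)

θ' = 1.5708 + 1.0·1.0 = 2.5708
R = v/ω = 1.0/1.0 = 1.0000
x' = -1.5 + 1.0000·(sin 2.5708 − sin 1.5708) = -1.9597
y' = 3.5 − 1.0000·(cos 2.5708 − cos 1.5708) = 4.3415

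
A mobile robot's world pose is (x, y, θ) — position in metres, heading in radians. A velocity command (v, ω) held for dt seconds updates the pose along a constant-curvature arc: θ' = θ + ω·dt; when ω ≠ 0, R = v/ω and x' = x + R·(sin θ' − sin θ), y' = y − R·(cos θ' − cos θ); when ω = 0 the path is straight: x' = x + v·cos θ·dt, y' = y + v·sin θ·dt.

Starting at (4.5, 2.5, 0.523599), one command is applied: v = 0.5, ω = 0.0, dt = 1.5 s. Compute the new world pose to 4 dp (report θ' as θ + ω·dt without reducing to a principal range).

(5.1495, 2.8750, 0.5236)

θ' = 0.5236 + 0.0·1.5 = 0.5236
ω = 0 → straight: x' = 4.5 + 0.5·cos(0.5236)·1.5 = 5.1495
y' = 2.5 + 0.5·sin(0.5236)·1.5 = 2.8750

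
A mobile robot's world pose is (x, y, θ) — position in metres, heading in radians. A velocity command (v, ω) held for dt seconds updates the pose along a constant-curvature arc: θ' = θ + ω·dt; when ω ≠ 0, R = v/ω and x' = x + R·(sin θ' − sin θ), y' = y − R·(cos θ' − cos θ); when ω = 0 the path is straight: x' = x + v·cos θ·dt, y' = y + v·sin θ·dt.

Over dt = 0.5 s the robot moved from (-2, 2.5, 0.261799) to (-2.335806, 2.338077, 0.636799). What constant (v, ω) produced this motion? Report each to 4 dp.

Δθ = 0.636799 − 0.261799 = 0.375000
ω = Δθ/dt = 0.375000/0.5 = 0.7500
R = Δx/(sin θ' − sin θ) = -1.0000
v = R·ω = -1.0000·0.7500 = -0.7500

v = -0.7500, ω = 0.7500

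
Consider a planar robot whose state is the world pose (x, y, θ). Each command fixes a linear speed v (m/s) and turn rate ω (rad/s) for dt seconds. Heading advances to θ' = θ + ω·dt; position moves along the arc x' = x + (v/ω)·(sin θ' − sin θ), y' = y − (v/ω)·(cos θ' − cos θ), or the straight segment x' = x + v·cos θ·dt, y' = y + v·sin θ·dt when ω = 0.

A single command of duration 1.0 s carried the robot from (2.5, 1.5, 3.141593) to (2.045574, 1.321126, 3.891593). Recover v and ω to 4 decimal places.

Δθ = 3.891593 − 3.141593 = 0.750000
ω = Δθ/dt = 0.750000/1.0 = 0.7500
R = Δx/(sin θ' − sin θ) = 0.6667
v = R·ω = 0.6667·0.7500 = 0.5000

v = 0.5000, ω = 0.7500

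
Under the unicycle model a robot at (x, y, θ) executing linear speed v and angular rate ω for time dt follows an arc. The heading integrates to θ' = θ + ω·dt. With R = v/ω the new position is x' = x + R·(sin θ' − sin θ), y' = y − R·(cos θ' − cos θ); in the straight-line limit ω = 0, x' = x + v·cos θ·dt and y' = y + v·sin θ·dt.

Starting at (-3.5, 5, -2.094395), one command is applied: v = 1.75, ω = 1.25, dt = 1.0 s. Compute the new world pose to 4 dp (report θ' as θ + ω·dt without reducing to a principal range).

θ' = -2.0944 + 1.25·1.0 = -0.8444
R = v/ω = 1.75/1.25 = 1.4000
x' = -3.5 + 1.4000·(sin -0.8444 − sin -2.0944) = -3.3342
y' = 5 − 1.4000·(cos -0.8444 − cos -2.0944) = 3.3701

(-3.3342, 3.3701, -0.8444)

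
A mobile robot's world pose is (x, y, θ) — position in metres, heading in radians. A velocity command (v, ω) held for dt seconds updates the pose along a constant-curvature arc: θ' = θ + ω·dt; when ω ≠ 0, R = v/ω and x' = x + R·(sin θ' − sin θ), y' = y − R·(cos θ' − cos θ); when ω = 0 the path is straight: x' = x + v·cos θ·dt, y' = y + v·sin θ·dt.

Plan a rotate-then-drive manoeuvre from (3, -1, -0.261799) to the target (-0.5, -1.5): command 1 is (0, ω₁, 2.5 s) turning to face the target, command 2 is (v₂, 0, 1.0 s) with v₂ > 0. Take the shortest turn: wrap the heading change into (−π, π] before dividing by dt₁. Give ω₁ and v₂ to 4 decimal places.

heading to target = atan2(-1.5−-1, -0.5−3) = -2.9997
Δθ = wrap(-2.9997 − -0.2618) = -2.7379; ω₁ = Δθ/dt₁ = -1.0952
distance = √((-0.5−3)² + (-1.5−-1)²) = 3.5355; v₂ = distance/dt₂ = 3.5355

ω₁ = -1.0952, v₂ = 3.5355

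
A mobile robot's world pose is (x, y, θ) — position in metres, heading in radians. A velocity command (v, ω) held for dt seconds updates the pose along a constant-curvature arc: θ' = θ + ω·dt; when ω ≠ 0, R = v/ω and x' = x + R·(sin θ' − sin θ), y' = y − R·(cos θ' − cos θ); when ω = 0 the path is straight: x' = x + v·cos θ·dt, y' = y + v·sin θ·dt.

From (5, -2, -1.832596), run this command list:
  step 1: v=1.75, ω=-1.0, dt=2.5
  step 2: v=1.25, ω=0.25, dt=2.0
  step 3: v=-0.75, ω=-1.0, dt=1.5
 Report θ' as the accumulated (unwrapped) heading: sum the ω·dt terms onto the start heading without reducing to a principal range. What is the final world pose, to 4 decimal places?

(0.3595, -1.2103, -5.3326)

step 1: θ'=-4.3326 (R=-1.7500) → pose (1.6843, -2.1958, -4.3326)
step 2: θ'=-3.8326 (R=5.0000) → pose (0.2272, -0.1964, -3.8326)
step 3: θ'=-5.3326 (R=0.7500) → pose (0.3595, -1.2103, -5.3326)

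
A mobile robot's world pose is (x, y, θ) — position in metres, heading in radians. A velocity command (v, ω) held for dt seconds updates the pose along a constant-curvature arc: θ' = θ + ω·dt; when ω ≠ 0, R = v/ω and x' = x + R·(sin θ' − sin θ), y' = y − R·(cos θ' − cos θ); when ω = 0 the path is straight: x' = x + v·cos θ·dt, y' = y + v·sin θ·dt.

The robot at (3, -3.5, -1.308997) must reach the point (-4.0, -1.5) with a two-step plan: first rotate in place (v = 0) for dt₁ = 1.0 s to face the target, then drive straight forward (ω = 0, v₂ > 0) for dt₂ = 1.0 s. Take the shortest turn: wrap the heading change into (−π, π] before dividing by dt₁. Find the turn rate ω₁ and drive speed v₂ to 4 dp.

heading to target = atan2(-1.5−-3.5, -4−3) = 2.8633
Δθ = wrap(2.8633 − -1.3090) = -2.1109; ω₁ = Δθ/dt₁ = -2.1109
distance = √((-4−3)² + (-1.5−-3.5)²) = 7.2801; v₂ = distance/dt₂ = 7.2801

ω₁ = -2.1109, v₂ = 7.2801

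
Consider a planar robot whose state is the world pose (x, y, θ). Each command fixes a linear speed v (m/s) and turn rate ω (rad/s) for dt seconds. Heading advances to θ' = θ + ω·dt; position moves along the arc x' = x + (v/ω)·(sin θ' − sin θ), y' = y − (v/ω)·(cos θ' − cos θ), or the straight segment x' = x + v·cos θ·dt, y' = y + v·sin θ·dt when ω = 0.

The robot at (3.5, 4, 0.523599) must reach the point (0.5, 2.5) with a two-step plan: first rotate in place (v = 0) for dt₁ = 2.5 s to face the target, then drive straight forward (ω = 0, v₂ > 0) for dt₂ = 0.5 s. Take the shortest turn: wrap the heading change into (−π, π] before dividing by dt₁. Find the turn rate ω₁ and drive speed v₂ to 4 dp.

ω₁ = 1.2327, v₂ = 6.7082

heading to target = atan2(2.5−4, 0.5−3.5) = -2.6779
Δθ = wrap(-2.6779 − 0.5236) = 3.0816; ω₁ = Δθ/dt₁ = 1.2327
distance = √((0.5−3.5)² + (2.5−4)²) = 3.3541; v₂ = distance/dt₂ = 6.7082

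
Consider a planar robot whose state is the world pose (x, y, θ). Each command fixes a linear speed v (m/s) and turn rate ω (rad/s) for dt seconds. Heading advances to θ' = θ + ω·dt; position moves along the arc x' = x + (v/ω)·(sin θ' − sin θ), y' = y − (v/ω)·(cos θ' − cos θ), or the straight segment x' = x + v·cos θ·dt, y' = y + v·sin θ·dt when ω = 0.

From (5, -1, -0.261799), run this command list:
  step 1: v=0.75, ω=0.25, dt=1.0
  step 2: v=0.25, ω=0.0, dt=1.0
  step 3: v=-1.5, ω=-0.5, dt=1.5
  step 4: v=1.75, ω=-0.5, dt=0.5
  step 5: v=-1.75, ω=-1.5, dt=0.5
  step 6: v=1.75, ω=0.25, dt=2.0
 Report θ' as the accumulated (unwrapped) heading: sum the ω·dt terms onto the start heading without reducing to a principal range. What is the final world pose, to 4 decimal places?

step 1: θ'=-0.0118 (R=3.0000) → pose (5.7411, -1.1020, -0.0118)
step 2: θ'=-0.0118 (straight) → pose (5.9910, -1.1050, -0.0118)
step 3: θ'=-0.7618 (R=3.0000) → pose (3.9558, -0.2760, -0.7618)
step 4: θ'=-1.0118 (R=-3.5000) → pose (4.5072, -0.9524, -1.0118)
step 5: θ'=-1.7618 (R=1.1667) → pose (4.3509, -0.1122, -1.7618)
step 6: θ'=-1.2618 (R=7.0000) → pose (4.5551, -3.5698, -1.2618)

(4.5551, -3.5698, -1.2618)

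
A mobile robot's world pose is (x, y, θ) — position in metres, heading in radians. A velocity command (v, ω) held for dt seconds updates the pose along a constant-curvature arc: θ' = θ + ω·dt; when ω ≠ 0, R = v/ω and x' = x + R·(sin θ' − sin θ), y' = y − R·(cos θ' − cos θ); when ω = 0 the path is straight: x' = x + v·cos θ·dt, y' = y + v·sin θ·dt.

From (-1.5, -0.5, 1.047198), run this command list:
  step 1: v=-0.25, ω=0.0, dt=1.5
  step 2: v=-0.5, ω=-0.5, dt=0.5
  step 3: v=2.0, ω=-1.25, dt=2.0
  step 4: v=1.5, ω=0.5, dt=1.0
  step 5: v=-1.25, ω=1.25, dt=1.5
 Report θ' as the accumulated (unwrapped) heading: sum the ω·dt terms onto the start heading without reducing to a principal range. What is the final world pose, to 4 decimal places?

step 1: θ'=1.0472 (straight) → pose (-1.6875, -0.8248, 1.0472)
step 2: θ'=0.7972 (R=1.0000) → pose (-1.8381, -1.0235, 0.7972)
step 3: θ'=-1.7028 (R=-1.6000) → pose (0.8926, -2.3520, -1.7028)
step 4: θ'=-1.2028 (R=3.0000) → pose (1.0673, -3.8261, -1.2028)
step 5: θ'=0.6722 (R=-1.0000) → pose (-0.4884, -3.4034, 0.6722)

(-0.4884, -3.4034, 0.6722)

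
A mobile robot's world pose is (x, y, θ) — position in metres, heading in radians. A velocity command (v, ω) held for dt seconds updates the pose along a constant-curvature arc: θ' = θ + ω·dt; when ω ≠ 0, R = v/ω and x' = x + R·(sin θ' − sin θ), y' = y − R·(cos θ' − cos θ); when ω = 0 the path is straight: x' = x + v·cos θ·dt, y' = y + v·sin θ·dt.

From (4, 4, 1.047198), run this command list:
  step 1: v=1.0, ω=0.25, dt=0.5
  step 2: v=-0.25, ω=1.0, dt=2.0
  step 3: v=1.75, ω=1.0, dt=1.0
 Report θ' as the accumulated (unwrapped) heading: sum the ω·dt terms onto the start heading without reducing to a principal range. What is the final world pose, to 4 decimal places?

step 1: θ'=1.1722 (R=4.0000) → pose (4.2223, 4.4475, 1.1722)
step 2: θ'=3.1722 (R=-0.2500) → pose (4.4604, 4.1006, 3.1722)
step 3: θ'=4.1722 (R=1.7500) → pose (3.0131, 3.2514, 4.1722)

(3.0131, 3.2514, 4.1722)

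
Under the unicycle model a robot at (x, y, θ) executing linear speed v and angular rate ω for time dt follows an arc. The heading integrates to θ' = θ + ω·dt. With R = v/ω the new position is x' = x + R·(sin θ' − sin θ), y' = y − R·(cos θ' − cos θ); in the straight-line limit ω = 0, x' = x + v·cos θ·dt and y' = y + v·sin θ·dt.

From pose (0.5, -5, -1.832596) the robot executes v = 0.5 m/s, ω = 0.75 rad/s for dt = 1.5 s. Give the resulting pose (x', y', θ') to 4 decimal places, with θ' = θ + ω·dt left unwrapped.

(0.7106, -5.6792, -0.7076)

θ' = -1.8326 + 0.75·1.5 = -0.7076
R = v/ω = 0.5/0.75 = 0.6667
x' = 0.5 + 0.6667·(sin -0.7076 − sin -1.8326) = 0.7106
y' = -5 − 0.6667·(cos -0.7076 − cos -1.8326) = -5.6792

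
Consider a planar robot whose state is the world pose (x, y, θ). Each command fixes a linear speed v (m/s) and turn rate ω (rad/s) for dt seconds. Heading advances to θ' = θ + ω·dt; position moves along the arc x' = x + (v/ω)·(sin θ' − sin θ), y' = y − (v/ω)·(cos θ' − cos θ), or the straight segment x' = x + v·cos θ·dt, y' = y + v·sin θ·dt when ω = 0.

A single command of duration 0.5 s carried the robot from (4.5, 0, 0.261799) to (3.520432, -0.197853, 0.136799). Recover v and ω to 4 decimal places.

Δθ = 0.136799 − 0.261799 = -0.125000
ω = Δθ/dt = -0.125000/0.5 = -0.2500
R = Δx/(sin θ' − sin θ) = 8.0000
v = R·ω = 8.0000·-0.2500 = -2.0000

v = -2.0000, ω = -0.2500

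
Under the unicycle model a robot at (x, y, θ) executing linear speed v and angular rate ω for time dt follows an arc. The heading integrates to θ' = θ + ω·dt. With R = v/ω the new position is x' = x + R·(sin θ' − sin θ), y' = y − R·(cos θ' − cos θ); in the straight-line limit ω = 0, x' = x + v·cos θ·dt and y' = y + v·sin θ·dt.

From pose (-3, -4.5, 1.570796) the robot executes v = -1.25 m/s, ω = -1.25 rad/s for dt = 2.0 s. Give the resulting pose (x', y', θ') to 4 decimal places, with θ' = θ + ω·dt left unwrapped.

θ' = 1.5708 + -1.25·2.0 = -0.9292
R = v/ω = -1.25/-1.25 = 1.0000
x' = -3 + 1.0000·(sin -0.9292 − sin 1.5708) = -4.8011
y' = -4.5 − 1.0000·(cos -0.9292 − cos 1.5708) = -5.0985

(-4.8011, -5.0985, -0.9292)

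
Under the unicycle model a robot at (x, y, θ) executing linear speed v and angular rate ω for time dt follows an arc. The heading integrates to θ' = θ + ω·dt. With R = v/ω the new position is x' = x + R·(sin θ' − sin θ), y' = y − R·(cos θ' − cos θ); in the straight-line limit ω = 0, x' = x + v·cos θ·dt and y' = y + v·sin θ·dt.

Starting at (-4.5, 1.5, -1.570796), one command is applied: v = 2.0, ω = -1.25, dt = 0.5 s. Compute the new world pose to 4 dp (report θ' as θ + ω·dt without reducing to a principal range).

θ' = -1.5708 + -1.25·0.5 = -2.1958
R = v/ω = 2.0/-1.25 = -1.6000
x' = -4.5 + -1.6000·(sin -2.1958 − sin -1.5708) = -4.8025
y' = 1.5 − -1.6000·(cos -2.1958 − cos -1.5708) = 0.5638

(-4.8025, 0.5638, -2.1958)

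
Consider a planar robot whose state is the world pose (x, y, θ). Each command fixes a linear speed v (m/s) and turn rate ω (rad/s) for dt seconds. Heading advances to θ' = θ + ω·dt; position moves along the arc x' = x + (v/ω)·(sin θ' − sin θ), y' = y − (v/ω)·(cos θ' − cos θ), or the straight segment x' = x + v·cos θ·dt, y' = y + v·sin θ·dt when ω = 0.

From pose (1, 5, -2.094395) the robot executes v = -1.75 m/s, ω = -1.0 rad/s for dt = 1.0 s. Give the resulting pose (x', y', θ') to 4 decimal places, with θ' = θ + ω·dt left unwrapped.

θ' = -2.0944 + -1.0·1.0 = -3.0944
R = v/ω = -1.75/-1.0 = 1.7500
x' = 1 + 1.7500·(sin -3.0944 − sin -2.0944) = 2.4330
y' = 5 − 1.7500·(cos -3.0944 − cos -2.0944) = 5.8731

(2.4330, 5.8731, -3.0944)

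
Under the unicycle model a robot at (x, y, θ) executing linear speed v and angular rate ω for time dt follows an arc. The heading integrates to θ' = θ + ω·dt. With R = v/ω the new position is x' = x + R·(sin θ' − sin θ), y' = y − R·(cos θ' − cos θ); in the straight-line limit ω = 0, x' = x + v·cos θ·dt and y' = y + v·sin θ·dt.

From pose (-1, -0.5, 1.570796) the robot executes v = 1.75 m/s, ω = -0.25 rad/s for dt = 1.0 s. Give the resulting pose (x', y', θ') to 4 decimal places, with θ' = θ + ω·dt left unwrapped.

θ' = 1.5708 + -0.25·1.0 = 1.3208
R = v/ω = 1.75/-0.25 = -7.0000
x' = -1 + -7.0000·(sin 1.3208 − sin 1.5708) = -0.7824
y' = -0.5 − -7.0000·(cos 1.3208 − cos 1.5708) = 1.2318

(-0.7824, 1.2318, 1.3208)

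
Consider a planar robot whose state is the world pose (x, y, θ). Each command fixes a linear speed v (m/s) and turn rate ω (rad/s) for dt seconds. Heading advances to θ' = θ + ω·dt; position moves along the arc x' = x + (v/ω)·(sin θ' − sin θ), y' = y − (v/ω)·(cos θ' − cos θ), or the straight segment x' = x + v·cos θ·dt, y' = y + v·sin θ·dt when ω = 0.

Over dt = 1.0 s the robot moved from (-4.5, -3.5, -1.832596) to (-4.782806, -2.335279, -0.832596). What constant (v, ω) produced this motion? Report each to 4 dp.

Δθ = -0.832596 − -1.832596 = 1.000000
ω = Δθ/dt = 1.000000/1.0 = 1.0000
R = −Δy/(cos θ' − cos θ) = -1.2500
v = R·ω = -1.2500·1.0000 = -1.2500

v = -1.2500, ω = 1.0000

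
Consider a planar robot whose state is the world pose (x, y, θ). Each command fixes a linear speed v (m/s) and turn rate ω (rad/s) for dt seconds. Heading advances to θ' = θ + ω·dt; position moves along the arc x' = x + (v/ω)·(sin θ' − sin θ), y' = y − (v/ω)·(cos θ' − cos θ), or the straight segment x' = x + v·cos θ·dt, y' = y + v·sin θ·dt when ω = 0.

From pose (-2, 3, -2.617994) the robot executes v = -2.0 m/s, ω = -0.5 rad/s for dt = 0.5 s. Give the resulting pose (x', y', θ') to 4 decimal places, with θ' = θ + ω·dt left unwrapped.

(-1.0808, 3.3871, -2.8680)

θ' = -2.6180 + -0.5·0.5 = -2.8680
R = v/ω = -2.0/-0.5 = 4.0000
x' = -2 + 4.0000·(sin -2.8680 − sin -2.6180) = -1.0808
y' = 3 − 4.0000·(cos -2.8680 − cos -2.6180) = 3.3871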